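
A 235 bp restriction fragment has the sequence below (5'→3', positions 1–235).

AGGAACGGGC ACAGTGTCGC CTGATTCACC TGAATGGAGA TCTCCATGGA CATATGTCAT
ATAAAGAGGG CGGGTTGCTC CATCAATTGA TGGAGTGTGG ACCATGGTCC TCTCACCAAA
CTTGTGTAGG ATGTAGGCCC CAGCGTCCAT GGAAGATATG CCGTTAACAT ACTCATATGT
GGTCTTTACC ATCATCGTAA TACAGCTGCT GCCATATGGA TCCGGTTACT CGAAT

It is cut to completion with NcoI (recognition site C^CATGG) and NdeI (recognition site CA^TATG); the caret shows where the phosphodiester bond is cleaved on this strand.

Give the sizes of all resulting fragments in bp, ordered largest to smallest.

50, 45, 44, 39, 28, 21, 8 bp

NcoI sites (CCATGG) start at positions 44, 102, 147.
NcoI cuts after the first base of each site, so after positions 44, 102, 147.
NdeI sites (CATATG) start at positions 51, 174, 213.
NdeI cuts after base 2 of each site, so after positions 52, 175, 214.
Combined cut positions: 44, 52, 102, 147, 175, 214.
Linear molecule, 6 cuts → 7 fragments:
  1–44 → 44 bp
  45–52 → 8 bp
  53–102 → 50 bp
  103–147 → 45 bp
  148–175 → 28 bp
  176–214 → 39 bp
  215–235 → 21 bp
Sorted largest to smallest: 50, 45, 44, 39, 28, 21, 8 bp.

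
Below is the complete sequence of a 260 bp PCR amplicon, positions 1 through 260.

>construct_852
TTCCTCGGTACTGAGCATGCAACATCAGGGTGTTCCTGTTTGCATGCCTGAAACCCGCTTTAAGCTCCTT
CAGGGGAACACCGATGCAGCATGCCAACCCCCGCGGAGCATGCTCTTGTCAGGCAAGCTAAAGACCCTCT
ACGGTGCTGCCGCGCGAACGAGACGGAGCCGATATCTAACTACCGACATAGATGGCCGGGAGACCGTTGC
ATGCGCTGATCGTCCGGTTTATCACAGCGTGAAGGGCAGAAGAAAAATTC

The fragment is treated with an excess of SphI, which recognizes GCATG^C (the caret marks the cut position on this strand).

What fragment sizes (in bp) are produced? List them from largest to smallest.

101, 47, 47, 27, 19, 19 bp

SphI sites (GCATGC) start at positions 15, 42, 89, 108, 209.
SphI cuts after base 5 of each site (before the last base), so after positions 19, 46, 93, 112, 213.
Linear molecule, 5 cuts → 6 fragments:
  1–19 → 19 bp
  20–46 → 27 bp
  47–93 → 47 bp
  94–112 → 19 bp
  113–213 → 101 bp
  214–260 → 47 bp
Sorted largest to smallest: 101, 47, 47, 27, 19, 19 bp.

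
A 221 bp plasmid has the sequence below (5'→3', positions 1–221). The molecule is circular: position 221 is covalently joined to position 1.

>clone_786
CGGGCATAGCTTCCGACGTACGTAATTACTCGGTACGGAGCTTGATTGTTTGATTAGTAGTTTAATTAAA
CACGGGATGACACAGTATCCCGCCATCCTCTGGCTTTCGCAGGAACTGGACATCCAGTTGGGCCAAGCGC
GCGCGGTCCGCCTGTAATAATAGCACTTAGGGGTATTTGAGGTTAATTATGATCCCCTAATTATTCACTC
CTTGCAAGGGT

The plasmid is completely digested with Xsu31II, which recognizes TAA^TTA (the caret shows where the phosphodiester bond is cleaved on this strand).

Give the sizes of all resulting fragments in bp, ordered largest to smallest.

Xsu31II sites (TAATTA) start at positions 23, 63, 184, 198.
Xsu31II cuts after base 3 of each site, so after positions 25, 65, 186, 200.
Circular molecule, 4 cuts → 4 fragments:
  26–65 → 40 bp
  66–186 → 121 bp
  187–200 → 14 bp
  201–221 then 1–25 → 21 + 25 = 46 bp
Sorted largest to smallest: 121, 46, 40, 14 bp.

121, 46, 40, 14 bp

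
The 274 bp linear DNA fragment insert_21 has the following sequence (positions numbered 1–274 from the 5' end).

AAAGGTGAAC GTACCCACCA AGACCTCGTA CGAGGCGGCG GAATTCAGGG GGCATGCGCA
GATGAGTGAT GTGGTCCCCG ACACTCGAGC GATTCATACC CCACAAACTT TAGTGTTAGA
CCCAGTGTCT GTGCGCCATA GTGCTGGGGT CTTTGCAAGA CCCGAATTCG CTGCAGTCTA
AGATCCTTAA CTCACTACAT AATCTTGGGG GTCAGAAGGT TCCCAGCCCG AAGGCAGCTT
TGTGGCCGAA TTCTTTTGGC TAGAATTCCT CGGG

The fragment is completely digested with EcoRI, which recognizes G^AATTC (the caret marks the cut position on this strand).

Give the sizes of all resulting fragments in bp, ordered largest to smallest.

EcoRI sites (GAATTC) start at positions 41, 164, 248, 263.
EcoRI cuts after the first base of each site, so after positions 41, 164, 248, 263.
Linear molecule, 4 cuts → 5 fragments:
  1–41 → 41 bp
  42–164 → 123 bp
  165–248 → 84 bp
  249–263 → 15 bp
  264–274 → 11 bp
Sorted largest to smallest: 123, 84, 41, 15, 11 bp.

123, 84, 41, 15, 11 bp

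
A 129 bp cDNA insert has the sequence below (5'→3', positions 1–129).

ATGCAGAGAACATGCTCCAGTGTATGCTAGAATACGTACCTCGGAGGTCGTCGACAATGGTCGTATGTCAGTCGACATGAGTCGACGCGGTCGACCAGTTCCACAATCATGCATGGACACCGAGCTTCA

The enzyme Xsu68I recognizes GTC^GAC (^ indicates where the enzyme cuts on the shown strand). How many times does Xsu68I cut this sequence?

4

GTCGAC occurs starting at positions 50, 71, 81, 90.
Xsu68I cuts at 4 sites.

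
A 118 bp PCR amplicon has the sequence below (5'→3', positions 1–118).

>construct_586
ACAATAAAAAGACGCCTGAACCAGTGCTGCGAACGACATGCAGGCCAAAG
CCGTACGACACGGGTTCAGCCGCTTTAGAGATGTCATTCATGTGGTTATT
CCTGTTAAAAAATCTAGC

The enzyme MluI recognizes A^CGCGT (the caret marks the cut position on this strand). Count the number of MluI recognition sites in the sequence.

No occurrence of ACGCGT is present in the sequence.
MluI does not cut: 0 sites.

0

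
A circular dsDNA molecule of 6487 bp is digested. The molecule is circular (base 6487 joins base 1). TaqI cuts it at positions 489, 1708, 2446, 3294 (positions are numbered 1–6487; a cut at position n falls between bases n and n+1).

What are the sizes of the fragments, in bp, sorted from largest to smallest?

3682, 1219, 848, 738 bp

Circular molecule, 4 cuts → 4 fragments:
  1708 − 489 = 1219 bp
  2446 − 1708 = 738 bp
  3294 − 2446 = 848 bp
  wrap: 6487 − 3294 + 489 = 3682 bp
Sorted largest to smallest: 3682, 1219, 848, 738 bp.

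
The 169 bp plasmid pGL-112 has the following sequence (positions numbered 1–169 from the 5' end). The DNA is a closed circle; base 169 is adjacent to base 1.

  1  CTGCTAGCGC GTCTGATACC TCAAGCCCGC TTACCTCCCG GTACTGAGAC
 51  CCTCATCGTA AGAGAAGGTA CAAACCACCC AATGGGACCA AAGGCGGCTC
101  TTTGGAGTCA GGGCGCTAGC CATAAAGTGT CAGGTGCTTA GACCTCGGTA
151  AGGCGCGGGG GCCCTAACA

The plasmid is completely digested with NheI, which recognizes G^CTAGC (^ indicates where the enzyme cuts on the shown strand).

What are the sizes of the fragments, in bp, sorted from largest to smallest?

NheI sites (GCTAGC) start at positions 3, 115.
NheI cuts after the first base of each site, so after positions 3, 115.
Circular molecule, 2 cuts → 2 fragments:
  4–115 → 112 bp
  116–169 then 1–3 → 54 + 3 = 57 bp
Sorted largest to smallest: 112, 57 bp.

112, 57 bp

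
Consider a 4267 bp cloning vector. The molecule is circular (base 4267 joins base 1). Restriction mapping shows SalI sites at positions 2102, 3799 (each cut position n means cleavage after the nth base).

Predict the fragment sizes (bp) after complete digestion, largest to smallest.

Circular molecule, 2 cuts → 2 fragments:
  3799 − 2102 = 1697 bp
  wrap: 4267 − 3799 + 2102 = 2570 bp
Sorted largest to smallest: 2570, 1697 bp.

2570, 1697 bp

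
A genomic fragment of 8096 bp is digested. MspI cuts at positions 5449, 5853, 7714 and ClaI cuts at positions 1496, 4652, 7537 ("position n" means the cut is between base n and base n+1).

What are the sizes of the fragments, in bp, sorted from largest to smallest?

3156, 1684, 1496, 797, 404, 382, 177 bp

Combined cut positions (sorted): 1496, 4652, 5449, 5853, 7537, 7714.
Linear molecule, 6 cuts → 7 fragments:
  1496 − 0 = 1496 bp
  4652 − 1496 = 3156 bp
  5449 − 4652 = 797 bp
  5853 − 5449 = 404 bp
  7537 − 5853 = 1684 bp
  7714 − 7537 = 177 bp
  8096 − 7714 = 382 bp
Sorted largest to smallest: 3156, 1684, 1496, 797, 404, 382, 177 bp.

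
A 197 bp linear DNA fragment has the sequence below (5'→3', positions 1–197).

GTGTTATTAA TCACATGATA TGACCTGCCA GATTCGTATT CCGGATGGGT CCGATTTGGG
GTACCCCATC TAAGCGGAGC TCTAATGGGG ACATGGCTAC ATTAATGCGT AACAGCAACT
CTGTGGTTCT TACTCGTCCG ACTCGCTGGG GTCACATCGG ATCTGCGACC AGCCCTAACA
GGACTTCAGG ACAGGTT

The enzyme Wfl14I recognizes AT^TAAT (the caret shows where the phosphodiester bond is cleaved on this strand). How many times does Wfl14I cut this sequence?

2

ATTAAT occurs starting at positions 6, 101.
Wfl14I cuts at 2 sites.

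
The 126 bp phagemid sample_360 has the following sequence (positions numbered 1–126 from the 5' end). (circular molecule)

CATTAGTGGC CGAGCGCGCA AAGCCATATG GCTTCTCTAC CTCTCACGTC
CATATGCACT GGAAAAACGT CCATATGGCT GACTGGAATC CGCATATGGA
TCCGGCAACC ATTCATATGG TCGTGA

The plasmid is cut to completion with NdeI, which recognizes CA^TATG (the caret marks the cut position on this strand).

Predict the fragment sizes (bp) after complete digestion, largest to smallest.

NdeI sites (CATATG) start at positions 25, 51, 72, 93, 114.
NdeI cuts after base 2 of each site, so after positions 26, 52, 73, 94, 115.
Circular molecule, 5 cuts → 5 fragments:
  27–52 → 26 bp
  53–73 → 21 bp
  74–94 → 21 bp
  95–115 → 21 bp
  116–126 then 1–26 → 11 + 26 = 37 bp
Sorted largest to smallest: 37, 26, 21, 21, 21 bp.

37, 26, 21, 21, 21 bp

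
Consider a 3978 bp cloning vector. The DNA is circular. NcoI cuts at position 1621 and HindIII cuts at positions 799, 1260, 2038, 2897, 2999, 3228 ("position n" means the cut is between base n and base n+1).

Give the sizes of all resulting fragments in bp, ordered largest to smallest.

1549, 859, 461, 417, 361, 229, 102 bp

Combined cut positions (sorted): 799, 1260, 1621, 2038, 2897, 2999, 3228.
Circular molecule, 7 cuts → 7 fragments:
  1260 − 799 = 461 bp
  1621 − 1260 = 361 bp
  2038 − 1621 = 417 bp
  2897 − 2038 = 859 bp
  2999 − 2897 = 102 bp
  3228 − 2999 = 229 bp
  wrap: 3978 − 3228 + 799 = 1549 bp
Sorted largest to smallest: 1549, 859, 461, 417, 361, 229, 102 bp.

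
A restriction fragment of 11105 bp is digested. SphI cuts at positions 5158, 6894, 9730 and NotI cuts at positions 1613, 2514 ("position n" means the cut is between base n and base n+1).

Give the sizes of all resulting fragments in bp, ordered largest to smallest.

Combined cut positions (sorted): 1613, 2514, 5158, 6894, 9730.
Linear molecule, 5 cuts → 6 fragments:
  1613 − 0 = 1613 bp
  2514 − 1613 = 901 bp
  5158 − 2514 = 2644 bp
  6894 − 5158 = 1736 bp
  9730 − 6894 = 2836 bp
  11105 − 9730 = 1375 bp
Sorted largest to smallest: 2836, 2644, 1736, 1613, 1375, 901 bp.

2836, 2644, 1736, 1613, 1375, 901 bp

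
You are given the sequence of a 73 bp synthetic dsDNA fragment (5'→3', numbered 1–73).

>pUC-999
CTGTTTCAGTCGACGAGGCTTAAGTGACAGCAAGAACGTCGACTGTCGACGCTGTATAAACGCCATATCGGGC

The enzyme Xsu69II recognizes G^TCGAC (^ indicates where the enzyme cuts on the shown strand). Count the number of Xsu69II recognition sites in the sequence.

3

GTCGAC occurs starting at positions 9, 38, 45.
Xsu69II cuts at 3 sites.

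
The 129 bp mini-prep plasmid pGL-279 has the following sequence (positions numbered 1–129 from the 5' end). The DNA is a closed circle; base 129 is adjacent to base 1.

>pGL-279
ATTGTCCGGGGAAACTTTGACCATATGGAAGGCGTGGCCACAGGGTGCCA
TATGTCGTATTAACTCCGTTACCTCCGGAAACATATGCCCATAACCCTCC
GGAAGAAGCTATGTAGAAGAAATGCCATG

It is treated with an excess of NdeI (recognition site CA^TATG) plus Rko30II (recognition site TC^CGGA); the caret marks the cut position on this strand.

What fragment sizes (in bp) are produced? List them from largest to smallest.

53, 27, 25, 16, 8 bp

NdeI sites (CATATG) start at positions 22, 49, 82.
NdeI cuts after base 2 of each site, so after positions 23, 50, 83.
Rko30II sites (TCCGGA) start at positions 74, 98.
Rko30II cuts after base 2 of each site, so after positions 75, 99.
Combined cut positions: 23, 50, 75, 83, 99.
Circular molecule, 5 cuts → 5 fragments:
  24–50 → 27 bp
  51–75 → 25 bp
  76–83 → 8 bp
  84–99 → 16 bp
  100–129 then 1–23 → 30 + 23 = 53 bp
Sorted largest to smallest: 53, 27, 25, 16, 8 bp.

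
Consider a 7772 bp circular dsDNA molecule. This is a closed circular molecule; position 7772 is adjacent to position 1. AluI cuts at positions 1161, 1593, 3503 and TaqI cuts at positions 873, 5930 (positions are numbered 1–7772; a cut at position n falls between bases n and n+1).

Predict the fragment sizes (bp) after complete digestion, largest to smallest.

2715, 2427, 1910, 432, 288 bp

Combined cut positions (sorted): 873, 1161, 1593, 3503, 5930.
Circular molecule, 5 cuts → 5 fragments:
  1161 − 873 = 288 bp
  1593 − 1161 = 432 bp
  3503 − 1593 = 1910 bp
  5930 − 3503 = 2427 bp
  wrap: 7772 − 5930 + 873 = 2715 bp
Sorted largest to smallest: 2715, 2427, 1910, 432, 288 bp.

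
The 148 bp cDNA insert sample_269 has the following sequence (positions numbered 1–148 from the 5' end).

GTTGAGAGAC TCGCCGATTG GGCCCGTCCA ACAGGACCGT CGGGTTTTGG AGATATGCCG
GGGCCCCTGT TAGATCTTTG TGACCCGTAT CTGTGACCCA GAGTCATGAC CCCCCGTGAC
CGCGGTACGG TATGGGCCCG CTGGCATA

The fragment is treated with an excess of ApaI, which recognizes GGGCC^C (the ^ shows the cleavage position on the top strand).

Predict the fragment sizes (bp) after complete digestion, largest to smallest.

73, 41, 24, 10 bp

ApaI sites (GGGCCC) start at positions 20, 61, 134.
ApaI cuts after base 5 of each site (before the last base), so after positions 24, 65, 138.
Linear molecule, 3 cuts → 4 fragments:
  1–24 → 24 bp
  25–65 → 41 bp
  66–138 → 73 bp
  139–148 → 10 bp
Sorted largest to smallest: 73, 41, 24, 10 bp.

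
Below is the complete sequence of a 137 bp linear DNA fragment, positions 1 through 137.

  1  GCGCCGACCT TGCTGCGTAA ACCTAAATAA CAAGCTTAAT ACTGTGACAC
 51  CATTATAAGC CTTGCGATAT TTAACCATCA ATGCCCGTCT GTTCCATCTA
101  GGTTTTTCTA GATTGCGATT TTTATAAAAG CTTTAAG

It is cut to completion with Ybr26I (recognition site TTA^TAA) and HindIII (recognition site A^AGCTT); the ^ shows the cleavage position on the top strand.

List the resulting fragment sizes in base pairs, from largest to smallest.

Ybr26I sites (TTATAA) start at positions 53, 122.
Ybr26I cuts after base 3 of each site, so after positions 55, 124.
HindIII sites (AAGCTT) start at positions 32, 128.
HindIII cuts after the first base of each site, so after positions 32, 128.
Combined cut positions: 32, 55, 124, 128.
Linear molecule, 4 cuts → 5 fragments:
  1–32 → 32 bp
  33–55 → 23 bp
  56–124 → 69 bp
  125–128 → 4 bp
  129–137 → 9 bp
Sorted largest to smallest: 69, 32, 23, 9, 4 bp.

69, 32, 23, 9, 4 bp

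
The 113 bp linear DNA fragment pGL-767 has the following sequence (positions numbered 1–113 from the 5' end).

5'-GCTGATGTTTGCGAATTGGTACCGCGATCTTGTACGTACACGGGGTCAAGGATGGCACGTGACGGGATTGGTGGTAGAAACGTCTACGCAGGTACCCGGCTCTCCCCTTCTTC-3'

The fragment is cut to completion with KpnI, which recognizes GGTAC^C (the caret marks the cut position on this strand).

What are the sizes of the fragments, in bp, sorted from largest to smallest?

73, 22, 18 bp

KpnI sites (GGTACC) start at positions 18, 91.
KpnI cuts after base 5 of each site (before the last base), so after positions 22, 95.
Linear molecule, 2 cuts → 3 fragments:
  1–22 → 22 bp
  23–95 → 73 bp
  96–113 → 18 bp
Sorted largest to smallest: 73, 22, 18 bp.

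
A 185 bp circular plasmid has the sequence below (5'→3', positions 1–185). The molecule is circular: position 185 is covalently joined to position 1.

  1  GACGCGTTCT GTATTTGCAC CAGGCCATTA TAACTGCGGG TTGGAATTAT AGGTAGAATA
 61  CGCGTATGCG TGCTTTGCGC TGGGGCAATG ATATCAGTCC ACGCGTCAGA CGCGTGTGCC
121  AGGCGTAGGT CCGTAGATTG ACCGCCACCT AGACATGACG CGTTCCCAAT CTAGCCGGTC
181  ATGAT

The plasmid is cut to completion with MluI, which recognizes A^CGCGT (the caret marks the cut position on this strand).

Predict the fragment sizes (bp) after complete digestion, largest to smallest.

MluI sites (ACGCGT) start at positions 2, 60, 101, 110, 158.
MluI cuts after the first base of each site, so after positions 2, 60, 101, 110, 158.
Circular molecule, 5 cuts → 5 fragments:
  3–60 → 58 bp
  61–101 → 41 bp
  102–110 → 9 bp
  111–158 → 48 bp
  159–185 then 1–2 → 27 + 2 = 29 bp
Sorted largest to smallest: 58, 48, 41, 29, 9 bp.

58, 48, 41, 29, 9 bp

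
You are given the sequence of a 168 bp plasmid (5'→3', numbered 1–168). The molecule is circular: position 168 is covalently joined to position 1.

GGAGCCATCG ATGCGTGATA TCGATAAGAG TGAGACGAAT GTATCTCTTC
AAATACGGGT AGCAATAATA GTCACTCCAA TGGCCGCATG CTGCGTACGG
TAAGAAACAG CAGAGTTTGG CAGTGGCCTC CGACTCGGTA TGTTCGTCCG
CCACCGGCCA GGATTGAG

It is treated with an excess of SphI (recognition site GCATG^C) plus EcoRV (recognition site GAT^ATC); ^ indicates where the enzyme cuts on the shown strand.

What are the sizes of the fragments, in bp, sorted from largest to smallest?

97, 71 bp

The SphI site (GCATGC) starts at position 86.
SphI cuts after base 5 of each site (before the last base), so after position 90.
The EcoRV site (GATATC) starts at position 17.
EcoRV cuts after base 3 of each site, so after position 19.
Combined cut positions: 19, 90.
Circular molecule, 2 cuts → 2 fragments:
  20–90 → 71 bp
  91–168 then 1–19 → 78 + 19 = 97 bp
Sorted largest to smallest: 97, 71 bp.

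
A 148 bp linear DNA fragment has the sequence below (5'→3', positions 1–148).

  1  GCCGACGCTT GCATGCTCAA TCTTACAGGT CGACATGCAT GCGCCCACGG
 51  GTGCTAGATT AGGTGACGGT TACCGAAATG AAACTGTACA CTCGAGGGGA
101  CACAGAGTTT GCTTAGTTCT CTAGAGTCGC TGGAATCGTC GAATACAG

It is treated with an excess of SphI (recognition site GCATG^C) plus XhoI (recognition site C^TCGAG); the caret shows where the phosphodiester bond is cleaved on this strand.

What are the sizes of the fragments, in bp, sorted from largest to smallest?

SphI sites (GCATGC) start at positions 11, 37.
SphI cuts after base 5 of each site (before the last base), so after positions 15, 41.
The XhoI site (CTCGAG) starts at position 91.
XhoI cuts after the first base of each site, so after position 91.
Combined cut positions: 15, 41, 91.
Linear molecule, 3 cuts → 4 fragments:
  1–15 → 15 bp
  16–41 → 26 bp
  42–91 → 50 bp
  92–148 → 57 bp
Sorted largest to smallest: 57, 50, 26, 15 bp.

57, 50, 26, 15 bp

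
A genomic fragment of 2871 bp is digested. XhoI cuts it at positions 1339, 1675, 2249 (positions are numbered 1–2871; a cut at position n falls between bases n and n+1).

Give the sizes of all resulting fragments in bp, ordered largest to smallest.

Linear molecule, 3 cuts → 4 fragments:
  1339 − 0 = 1339 bp
  1675 − 1339 = 336 bp
  2249 − 1675 = 574 bp
  2871 − 2249 = 622 bp
Sorted largest to smallest: 1339, 622, 574, 336 bp.

1339, 622, 574, 336 bp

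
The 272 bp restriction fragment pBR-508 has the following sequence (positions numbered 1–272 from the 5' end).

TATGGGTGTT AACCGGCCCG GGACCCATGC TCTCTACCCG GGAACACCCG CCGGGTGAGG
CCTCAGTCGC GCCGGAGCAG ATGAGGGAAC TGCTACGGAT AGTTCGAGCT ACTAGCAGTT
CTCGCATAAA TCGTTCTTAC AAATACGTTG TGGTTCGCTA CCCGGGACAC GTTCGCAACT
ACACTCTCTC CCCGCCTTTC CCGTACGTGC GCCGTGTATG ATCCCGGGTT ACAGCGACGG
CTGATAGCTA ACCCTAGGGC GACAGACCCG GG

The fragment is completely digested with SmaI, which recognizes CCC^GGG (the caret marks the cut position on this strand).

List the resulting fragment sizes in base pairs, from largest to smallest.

SmaI sites (CCCGGG) start at positions 17, 37, 161, 223, 267.
SmaI cuts after base 3 of each site, so after positions 19, 39, 163, 225, 269.
Linear molecule, 5 cuts → 6 fragments:
  1–19 → 19 bp
  20–39 → 20 bp
  40–163 → 124 bp
  164–225 → 62 bp
  226–269 → 44 bp
  270–272 → 3 bp
Sorted largest to smallest: 124, 62, 44, 20, 19, 3 bp.

124, 62, 44, 20, 19, 3 bp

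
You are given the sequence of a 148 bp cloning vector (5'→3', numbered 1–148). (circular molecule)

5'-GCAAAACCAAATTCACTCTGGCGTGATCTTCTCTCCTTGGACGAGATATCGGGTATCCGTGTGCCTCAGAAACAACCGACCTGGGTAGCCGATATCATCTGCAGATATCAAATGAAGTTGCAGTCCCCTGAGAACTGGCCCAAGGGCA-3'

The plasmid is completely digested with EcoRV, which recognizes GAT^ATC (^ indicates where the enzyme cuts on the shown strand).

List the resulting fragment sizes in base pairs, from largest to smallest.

EcoRV sites (GATATC) start at positions 45, 91, 104.
EcoRV cuts after base 3 of each site, so after positions 47, 93, 106.
Circular molecule, 3 cuts → 3 fragments:
  48–93 → 46 bp
  94–106 → 13 bp
  107–148 then 1–47 → 42 + 47 = 89 bp
Sorted largest to smallest: 89, 46, 13 bp.

89, 46, 13 bp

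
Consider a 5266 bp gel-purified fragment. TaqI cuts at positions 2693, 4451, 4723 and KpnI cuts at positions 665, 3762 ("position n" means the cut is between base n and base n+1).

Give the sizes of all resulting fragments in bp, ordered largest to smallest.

Combined cut positions (sorted): 665, 2693, 3762, 4451, 4723.
Linear molecule, 5 cuts → 6 fragments:
  665 − 0 = 665 bp
  2693 − 665 = 2028 bp
  3762 − 2693 = 1069 bp
  4451 − 3762 = 689 bp
  4723 − 4451 = 272 bp
  5266 − 4723 = 543 bp
Sorted largest to smallest: 2028, 1069, 689, 665, 543, 272 bp.

2028, 1069, 689, 665, 543, 272 bp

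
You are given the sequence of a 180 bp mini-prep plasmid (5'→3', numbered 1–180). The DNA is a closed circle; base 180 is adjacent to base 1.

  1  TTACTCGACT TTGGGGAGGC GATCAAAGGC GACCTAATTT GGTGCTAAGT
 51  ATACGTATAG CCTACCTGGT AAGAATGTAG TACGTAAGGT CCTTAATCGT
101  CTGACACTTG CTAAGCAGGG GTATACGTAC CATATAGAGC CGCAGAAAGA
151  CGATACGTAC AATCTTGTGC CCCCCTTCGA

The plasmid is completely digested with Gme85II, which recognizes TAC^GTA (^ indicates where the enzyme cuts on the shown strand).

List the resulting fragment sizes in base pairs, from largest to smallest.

Gme85II sites (TACGTA) start at positions 52, 81, 124, 154.
Gme85II cuts after base 3 of each site, so after positions 54, 83, 126, 156.
Circular molecule, 4 cuts → 4 fragments:
  55–83 → 29 bp
  84–126 → 43 bp
  127–156 → 30 bp
  157–180 then 1–54 → 24 + 54 = 78 bp
Sorted largest to smallest: 78, 43, 30, 29 bp.

78, 43, 30, 29 bp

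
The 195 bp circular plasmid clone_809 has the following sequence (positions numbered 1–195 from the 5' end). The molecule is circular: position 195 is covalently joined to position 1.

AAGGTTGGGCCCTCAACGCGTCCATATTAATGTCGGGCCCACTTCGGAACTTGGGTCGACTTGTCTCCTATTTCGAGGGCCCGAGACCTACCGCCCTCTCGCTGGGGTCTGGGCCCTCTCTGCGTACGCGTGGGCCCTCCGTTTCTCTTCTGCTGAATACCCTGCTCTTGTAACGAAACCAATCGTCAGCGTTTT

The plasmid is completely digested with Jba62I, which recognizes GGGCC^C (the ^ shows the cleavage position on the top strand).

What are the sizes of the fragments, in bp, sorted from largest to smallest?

Jba62I sites (GGGCCC) start at positions 7, 35, 77, 111, 132.
Jba62I cuts after base 5 of each site (before the last base), so after positions 11, 39, 81, 115, 136.
Circular molecule, 5 cuts → 5 fragments:
  12–39 → 28 bp
  40–81 → 42 bp
  82–115 → 34 bp
  116–136 → 21 bp
  137–195 then 1–11 → 59 + 11 = 70 bp
Sorted largest to smallest: 70, 42, 34, 28, 21 bp.

70, 42, 34, 28, 21 bp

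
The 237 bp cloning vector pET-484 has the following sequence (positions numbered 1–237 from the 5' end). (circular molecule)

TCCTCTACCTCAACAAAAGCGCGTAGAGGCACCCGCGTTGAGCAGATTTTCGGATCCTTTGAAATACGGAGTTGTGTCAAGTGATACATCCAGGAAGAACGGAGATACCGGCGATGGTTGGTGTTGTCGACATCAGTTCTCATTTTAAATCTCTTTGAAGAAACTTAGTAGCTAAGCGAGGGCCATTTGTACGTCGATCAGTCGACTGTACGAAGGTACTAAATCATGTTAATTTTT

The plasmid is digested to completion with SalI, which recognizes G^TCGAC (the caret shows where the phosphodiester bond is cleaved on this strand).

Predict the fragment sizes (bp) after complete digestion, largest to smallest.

SalI sites (GTCGAC) start at positions 126, 201.
SalI cuts after the first base of each site, so after positions 126, 201.
Circular molecule, 2 cuts → 2 fragments:
  127–201 → 75 bp
  202–237 then 1–126 → 36 + 126 = 162 bp
Sorted largest to smallest: 162, 75 bp.

162, 75 bp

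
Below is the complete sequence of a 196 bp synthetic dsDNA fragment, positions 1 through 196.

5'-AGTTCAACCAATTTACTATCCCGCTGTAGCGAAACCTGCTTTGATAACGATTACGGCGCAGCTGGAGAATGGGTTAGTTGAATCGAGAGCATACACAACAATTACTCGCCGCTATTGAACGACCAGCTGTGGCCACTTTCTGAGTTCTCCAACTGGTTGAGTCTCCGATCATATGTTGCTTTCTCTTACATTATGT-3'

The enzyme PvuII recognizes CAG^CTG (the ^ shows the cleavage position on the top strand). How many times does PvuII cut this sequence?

CAGCTG occurs starting at positions 59, 124.
PvuII cuts at 2 sites.

2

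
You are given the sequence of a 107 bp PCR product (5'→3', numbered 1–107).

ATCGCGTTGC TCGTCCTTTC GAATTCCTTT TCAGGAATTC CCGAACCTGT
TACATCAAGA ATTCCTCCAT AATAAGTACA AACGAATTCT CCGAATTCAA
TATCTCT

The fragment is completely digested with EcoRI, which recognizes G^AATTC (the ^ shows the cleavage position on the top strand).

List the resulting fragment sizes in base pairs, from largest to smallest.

25, 24, 21, 14, 14, 9 bp

EcoRI sites (GAATTC) start at positions 21, 35, 59, 84, 93.
EcoRI cuts after the first base of each site, so after positions 21, 35, 59, 84, 93.
Linear molecule, 5 cuts → 6 fragments:
  1–21 → 21 bp
  22–35 → 14 bp
  36–59 → 24 bp
  60–84 → 25 bp
  85–93 → 9 bp
  94–107 → 14 bp
Sorted largest to smallest: 25, 24, 21, 14, 14, 9 bp.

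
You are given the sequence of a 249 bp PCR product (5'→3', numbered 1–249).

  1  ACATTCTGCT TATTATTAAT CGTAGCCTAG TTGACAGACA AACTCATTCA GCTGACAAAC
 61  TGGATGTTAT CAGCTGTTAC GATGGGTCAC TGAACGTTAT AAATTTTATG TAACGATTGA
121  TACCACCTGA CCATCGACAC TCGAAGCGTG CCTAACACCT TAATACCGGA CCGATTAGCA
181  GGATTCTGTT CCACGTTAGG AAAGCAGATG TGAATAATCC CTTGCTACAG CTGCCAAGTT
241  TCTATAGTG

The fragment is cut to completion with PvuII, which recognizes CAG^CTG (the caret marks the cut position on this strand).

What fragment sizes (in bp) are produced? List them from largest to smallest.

PvuII sites (CAGCTG) start at positions 49, 71, 228.
PvuII cuts after base 3 of each site, so after positions 51, 73, 230.
Linear molecule, 3 cuts → 4 fragments:
  1–51 → 51 bp
  52–73 → 22 bp
  74–230 → 157 bp
  231–249 → 19 bp
Sorted largest to smallest: 157, 51, 22, 19 bp.

157, 51, 22, 19 bp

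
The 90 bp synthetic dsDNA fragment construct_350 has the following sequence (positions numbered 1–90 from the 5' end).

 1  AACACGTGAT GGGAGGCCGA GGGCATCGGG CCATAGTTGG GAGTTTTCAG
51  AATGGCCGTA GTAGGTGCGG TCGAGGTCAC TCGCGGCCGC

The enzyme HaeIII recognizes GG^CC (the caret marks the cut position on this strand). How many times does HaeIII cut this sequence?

4

GGCC occurs starting at positions 15, 29, 54, 85.
HaeIII cuts at 4 sites.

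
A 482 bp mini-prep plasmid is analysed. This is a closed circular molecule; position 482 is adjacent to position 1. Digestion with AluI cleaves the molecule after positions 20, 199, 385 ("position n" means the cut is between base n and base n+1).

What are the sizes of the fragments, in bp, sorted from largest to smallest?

186, 179, 117 bp

Circular molecule, 3 cuts → 3 fragments:
  199 − 20 = 179 bp
  385 − 199 = 186 bp
  wrap: 482 − 385 + 20 = 117 bp
Sorted largest to smallest: 186, 179, 117 bp.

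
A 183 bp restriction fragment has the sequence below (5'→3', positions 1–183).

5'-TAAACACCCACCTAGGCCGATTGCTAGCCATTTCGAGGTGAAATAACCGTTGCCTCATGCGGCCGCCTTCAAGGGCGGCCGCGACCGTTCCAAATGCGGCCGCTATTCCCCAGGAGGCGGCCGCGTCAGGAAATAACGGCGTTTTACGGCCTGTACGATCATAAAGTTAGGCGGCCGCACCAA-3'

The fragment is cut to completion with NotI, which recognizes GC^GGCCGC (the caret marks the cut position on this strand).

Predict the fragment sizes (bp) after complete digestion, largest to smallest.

60, 54, 21, 21, 16, 11 bp

NotI sites (GCGGCCGC) start at positions 59, 75, 96, 117, 171.
NotI cuts after base 2 of each site, so after positions 60, 76, 97, 118, 172.
Linear molecule, 5 cuts → 6 fragments:
  1–60 → 60 bp
  61–76 → 16 bp
  77–97 → 21 bp
  98–118 → 21 bp
  119–172 → 54 bp
  173–183 → 11 bp
Sorted largest to smallest: 60, 54, 21, 21, 16, 11 bp.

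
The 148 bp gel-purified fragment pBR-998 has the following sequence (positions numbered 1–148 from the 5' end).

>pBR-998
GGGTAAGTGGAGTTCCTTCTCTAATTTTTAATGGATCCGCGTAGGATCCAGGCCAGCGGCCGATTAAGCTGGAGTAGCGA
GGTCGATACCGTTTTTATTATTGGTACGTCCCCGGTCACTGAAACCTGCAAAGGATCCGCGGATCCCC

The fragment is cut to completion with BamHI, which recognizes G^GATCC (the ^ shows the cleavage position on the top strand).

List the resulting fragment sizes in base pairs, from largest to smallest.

BamHI sites (GGATCC) start at positions 33, 44, 133, 141.
BamHI cuts after the first base of each site, so after positions 33, 44, 133, 141.
Linear molecule, 4 cuts → 5 fragments:
  1–33 → 33 bp
  34–44 → 11 bp
  45–133 → 89 bp
  134–141 → 8 bp
  142–148 → 7 bp
Sorted largest to smallest: 89, 33, 11, 8, 7 bp.

89, 33, 11, 8, 7 bp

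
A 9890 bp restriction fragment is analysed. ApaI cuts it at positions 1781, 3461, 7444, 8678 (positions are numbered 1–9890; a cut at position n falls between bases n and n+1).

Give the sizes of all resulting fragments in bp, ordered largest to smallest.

Linear molecule, 4 cuts → 5 fragments:
  1781 − 0 = 1781 bp
  3461 − 1781 = 1680 bp
  7444 − 3461 = 3983 bp
  8678 − 7444 = 1234 bp
  9890 − 8678 = 1212 bp
Sorted largest to smallest: 3983, 1781, 1680, 1234, 1212 bp.

3983, 1781, 1680, 1234, 1212 bp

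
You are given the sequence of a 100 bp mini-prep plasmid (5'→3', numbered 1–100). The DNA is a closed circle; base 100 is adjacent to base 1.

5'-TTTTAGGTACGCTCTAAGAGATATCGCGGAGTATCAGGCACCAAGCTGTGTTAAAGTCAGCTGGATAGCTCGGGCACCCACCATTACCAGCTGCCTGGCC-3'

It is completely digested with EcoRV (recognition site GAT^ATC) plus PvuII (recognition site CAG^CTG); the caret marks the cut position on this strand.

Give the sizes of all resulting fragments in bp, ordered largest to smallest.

The EcoRV site (GATATC) starts at position 20.
EcoRV cuts after base 3 of each site, so after position 22.
PvuII sites (CAGCTG) start at positions 58, 88.
PvuII cuts after base 3 of each site, so after positions 60, 90.
Combined cut positions: 22, 60, 90.
Circular molecule, 3 cuts → 3 fragments:
  23–60 → 38 bp
  61–90 → 30 bp
  91–100 then 1–22 → 10 + 22 = 32 bp
Sorted largest to smallest: 38, 32, 30 bp.

38, 32, 30 bp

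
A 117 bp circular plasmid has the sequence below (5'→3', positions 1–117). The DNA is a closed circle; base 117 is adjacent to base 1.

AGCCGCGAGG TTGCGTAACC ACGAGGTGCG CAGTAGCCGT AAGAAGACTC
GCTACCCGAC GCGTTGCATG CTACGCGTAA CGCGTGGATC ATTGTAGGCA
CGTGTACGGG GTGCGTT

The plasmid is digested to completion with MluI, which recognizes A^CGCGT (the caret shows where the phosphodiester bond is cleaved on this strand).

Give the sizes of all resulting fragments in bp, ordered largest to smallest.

96, 14, 7 bp

MluI sites (ACGCGT) start at positions 59, 73, 80.
MluI cuts after the first base of each site, so after positions 59, 73, 80.
Circular molecule, 3 cuts → 3 fragments:
  60–73 → 14 bp
  74–80 → 7 bp
  81–117 then 1–59 → 37 + 59 = 96 bp
Sorted largest to smallest: 96, 14, 7 bp.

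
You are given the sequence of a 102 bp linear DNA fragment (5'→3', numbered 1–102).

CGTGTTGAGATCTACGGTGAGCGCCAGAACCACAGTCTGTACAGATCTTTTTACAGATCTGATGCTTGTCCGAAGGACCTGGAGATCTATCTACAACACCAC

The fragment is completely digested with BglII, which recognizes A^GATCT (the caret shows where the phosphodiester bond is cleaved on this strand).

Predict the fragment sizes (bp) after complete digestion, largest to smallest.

BglII sites (AGATCT) start at positions 8, 43, 55, 83.
BglII cuts after the first base of each site, so after positions 8, 43, 55, 83.
Linear molecule, 4 cuts → 5 fragments:
  1–8 → 8 bp
  9–43 → 35 bp
  44–55 → 12 bp
  56–83 → 28 bp
  84–102 → 19 bp
Sorted largest to smallest: 35, 28, 19, 12, 8 bp.

35, 28, 19, 12, 8 bp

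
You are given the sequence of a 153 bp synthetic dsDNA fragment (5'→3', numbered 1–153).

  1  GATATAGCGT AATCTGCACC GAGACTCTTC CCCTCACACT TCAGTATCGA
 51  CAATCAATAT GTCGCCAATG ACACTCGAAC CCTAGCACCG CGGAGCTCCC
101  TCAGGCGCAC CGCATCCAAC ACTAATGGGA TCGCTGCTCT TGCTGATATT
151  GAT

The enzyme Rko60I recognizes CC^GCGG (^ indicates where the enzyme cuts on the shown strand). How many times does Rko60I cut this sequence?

CCGCGG occurs starting at position 88.
Rko60I cuts at 1 site.

1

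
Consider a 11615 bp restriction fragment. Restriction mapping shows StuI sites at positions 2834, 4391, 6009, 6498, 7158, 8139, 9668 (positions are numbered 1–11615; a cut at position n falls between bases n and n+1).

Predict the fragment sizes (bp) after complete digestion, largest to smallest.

Linear molecule, 7 cuts → 8 fragments:
  2834 − 0 = 2834 bp
  4391 − 2834 = 1557 bp
  6009 − 4391 = 1618 bp
  6498 − 6009 = 489 bp
  7158 − 6498 = 660 bp
  8139 − 7158 = 981 bp
  9668 − 8139 = 1529 bp
  11615 − 9668 = 1947 bp
Sorted largest to smallest: 2834, 1947, 1618, 1557, 1529, 981, 660, 489 bp.

2834, 1947, 1618, 1557, 1529, 981, 660, 489 bp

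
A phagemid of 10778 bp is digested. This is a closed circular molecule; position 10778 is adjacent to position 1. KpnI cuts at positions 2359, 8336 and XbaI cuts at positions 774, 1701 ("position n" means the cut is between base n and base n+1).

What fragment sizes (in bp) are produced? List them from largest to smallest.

5977, 3216, 927, 658 bp

Combined cut positions (sorted): 774, 1701, 2359, 8336.
Circular molecule, 4 cuts → 4 fragments:
  1701 − 774 = 927 bp
  2359 − 1701 = 658 bp
  8336 − 2359 = 5977 bp
  wrap: 10778 − 8336 + 774 = 3216 bp
Sorted largest to smallest: 5977, 3216, 927, 658 bp.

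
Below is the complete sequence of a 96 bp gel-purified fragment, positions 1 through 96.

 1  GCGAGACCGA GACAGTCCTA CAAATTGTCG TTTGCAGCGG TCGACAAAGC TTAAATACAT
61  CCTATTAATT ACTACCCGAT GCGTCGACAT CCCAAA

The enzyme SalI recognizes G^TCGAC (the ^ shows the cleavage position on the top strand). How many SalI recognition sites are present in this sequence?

2

GTCGAC occurs starting at positions 40, 83.
SalI cuts at 2 sites.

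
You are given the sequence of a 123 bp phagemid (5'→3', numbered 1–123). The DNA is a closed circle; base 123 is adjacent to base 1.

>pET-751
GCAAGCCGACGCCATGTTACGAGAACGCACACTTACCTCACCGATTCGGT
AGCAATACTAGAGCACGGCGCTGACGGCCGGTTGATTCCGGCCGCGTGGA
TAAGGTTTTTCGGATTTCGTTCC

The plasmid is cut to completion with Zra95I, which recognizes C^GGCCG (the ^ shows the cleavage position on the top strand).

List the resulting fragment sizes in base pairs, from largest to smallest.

109, 14 bp

Zra95I sites (CGGCCG) start at positions 75, 89.
Zra95I cuts after the first base of each site, so after positions 75, 89.
Circular molecule, 2 cuts → 2 fragments:
  76–89 → 14 bp
  90–123 then 1–75 → 34 + 75 = 109 bp
Sorted largest to smallest: 109, 14 bp.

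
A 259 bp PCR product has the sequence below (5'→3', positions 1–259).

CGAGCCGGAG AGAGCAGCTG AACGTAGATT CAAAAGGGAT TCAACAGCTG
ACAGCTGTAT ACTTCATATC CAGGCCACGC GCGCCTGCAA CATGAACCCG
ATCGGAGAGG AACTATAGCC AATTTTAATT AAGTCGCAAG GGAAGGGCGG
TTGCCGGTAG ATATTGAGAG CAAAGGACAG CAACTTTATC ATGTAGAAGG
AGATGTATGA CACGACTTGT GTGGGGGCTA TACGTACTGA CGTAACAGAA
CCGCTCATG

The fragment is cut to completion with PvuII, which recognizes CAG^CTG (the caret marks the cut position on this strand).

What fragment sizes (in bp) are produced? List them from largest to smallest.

PvuII sites (CAGCTG) start at positions 15, 45, 52.
PvuII cuts after base 3 of each site, so after positions 17, 47, 54.
Linear molecule, 3 cuts → 4 fragments:
  1–17 → 17 bp
  18–47 → 30 bp
  48–54 → 7 bp
  55–259 → 205 bp
Sorted largest to smallest: 205, 30, 17, 7 bp.

205, 30, 17, 7 bp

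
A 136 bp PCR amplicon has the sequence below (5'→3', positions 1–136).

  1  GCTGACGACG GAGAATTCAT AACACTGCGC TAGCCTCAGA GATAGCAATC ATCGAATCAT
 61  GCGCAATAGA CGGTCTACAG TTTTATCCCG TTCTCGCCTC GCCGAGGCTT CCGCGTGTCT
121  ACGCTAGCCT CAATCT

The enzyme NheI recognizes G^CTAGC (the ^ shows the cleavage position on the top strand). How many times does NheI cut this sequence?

GCTAGC occurs starting at positions 29, 123.
NheI cuts at 2 sites.

2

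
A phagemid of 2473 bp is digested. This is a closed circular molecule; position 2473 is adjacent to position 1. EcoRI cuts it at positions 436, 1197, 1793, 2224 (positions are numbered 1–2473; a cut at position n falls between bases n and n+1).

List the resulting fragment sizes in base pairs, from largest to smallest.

Circular molecule, 4 cuts → 4 fragments:
  1197 − 436 = 761 bp
  1793 − 1197 = 596 bp
  2224 − 1793 = 431 bp
  wrap: 2473 − 2224 + 436 = 685 bp
Sorted largest to smallest: 761, 685, 596, 431 bp.

761, 685, 596, 431 bp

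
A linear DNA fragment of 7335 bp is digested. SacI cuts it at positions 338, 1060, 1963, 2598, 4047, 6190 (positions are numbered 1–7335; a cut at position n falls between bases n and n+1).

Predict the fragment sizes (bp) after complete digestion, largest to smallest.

2143, 1449, 1145, 903, 722, 635, 338 bp

Linear molecule, 6 cuts → 7 fragments:
  338 − 0 = 338 bp
  1060 − 338 = 722 bp
  1963 − 1060 = 903 bp
  2598 − 1963 = 635 bp
  4047 − 2598 = 1449 bp
  6190 − 4047 = 2143 bp
  7335 − 6190 = 1145 bp
Sorted largest to smallest: 2143, 1449, 1145, 903, 722, 635, 338 bp.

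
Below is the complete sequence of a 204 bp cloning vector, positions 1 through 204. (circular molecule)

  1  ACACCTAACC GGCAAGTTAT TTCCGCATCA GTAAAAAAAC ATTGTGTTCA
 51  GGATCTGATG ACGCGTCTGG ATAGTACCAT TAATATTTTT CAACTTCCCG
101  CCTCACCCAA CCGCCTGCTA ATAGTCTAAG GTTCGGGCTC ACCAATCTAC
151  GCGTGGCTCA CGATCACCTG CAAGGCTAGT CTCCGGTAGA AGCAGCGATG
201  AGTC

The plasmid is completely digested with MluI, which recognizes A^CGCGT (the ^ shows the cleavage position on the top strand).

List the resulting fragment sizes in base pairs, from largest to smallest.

MluI sites (ACGCGT) start at positions 61, 149.
MluI cuts after the first base of each site, so after positions 61, 149.
Circular molecule, 2 cuts → 2 fragments:
  62–149 → 88 bp
  150–204 then 1–61 → 55 + 61 = 116 bp
Sorted largest to smallest: 116, 88 bp.

116, 88 bp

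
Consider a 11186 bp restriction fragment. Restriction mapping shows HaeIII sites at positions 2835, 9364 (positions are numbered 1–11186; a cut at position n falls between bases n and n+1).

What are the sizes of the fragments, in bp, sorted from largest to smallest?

6529, 2835, 1822 bp

Linear molecule, 2 cuts → 3 fragments:
  2835 − 0 = 2835 bp
  9364 − 2835 = 6529 bp
  11186 − 9364 = 1822 bp
Sorted largest to smallest: 6529, 2835, 1822 bp.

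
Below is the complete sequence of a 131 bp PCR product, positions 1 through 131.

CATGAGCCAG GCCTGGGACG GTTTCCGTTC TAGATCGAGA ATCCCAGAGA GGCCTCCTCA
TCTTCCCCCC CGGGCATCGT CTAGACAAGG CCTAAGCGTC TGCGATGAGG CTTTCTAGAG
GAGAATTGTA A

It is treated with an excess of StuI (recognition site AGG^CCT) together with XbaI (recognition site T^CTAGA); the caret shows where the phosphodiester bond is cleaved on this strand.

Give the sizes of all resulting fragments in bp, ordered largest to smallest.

28, 24, 23, 18, 17, 11, 10 bp

StuI sites (AGGCCT) start at positions 9, 50, 88.
StuI cuts after base 3 of each site, so after positions 11, 52, 90.
XbaI sites (TCTAGA) start at positions 29, 80, 114.
XbaI cuts after the first base of each site, so after positions 29, 80, 114.
Combined cut positions: 11, 29, 52, 80, 90, 114.
Linear molecule, 6 cuts → 7 fragments:
  1–11 → 11 bp
  12–29 → 18 bp
  30–52 → 23 bp
  53–80 → 28 bp
  81–90 → 10 bp
  91–114 → 24 bp
  115–131 → 17 bp
Sorted largest to smallest: 28, 24, 23, 18, 17, 11, 10 bp.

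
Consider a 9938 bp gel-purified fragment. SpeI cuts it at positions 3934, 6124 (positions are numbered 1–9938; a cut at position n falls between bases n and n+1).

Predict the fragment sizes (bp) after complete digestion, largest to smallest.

3934, 3814, 2190 bp

Linear molecule, 2 cuts → 3 fragments:
  3934 − 0 = 3934 bp
  6124 − 3934 = 2190 bp
  9938 − 6124 = 3814 bp
Sorted largest to smallest: 3934, 3814, 2190 bp.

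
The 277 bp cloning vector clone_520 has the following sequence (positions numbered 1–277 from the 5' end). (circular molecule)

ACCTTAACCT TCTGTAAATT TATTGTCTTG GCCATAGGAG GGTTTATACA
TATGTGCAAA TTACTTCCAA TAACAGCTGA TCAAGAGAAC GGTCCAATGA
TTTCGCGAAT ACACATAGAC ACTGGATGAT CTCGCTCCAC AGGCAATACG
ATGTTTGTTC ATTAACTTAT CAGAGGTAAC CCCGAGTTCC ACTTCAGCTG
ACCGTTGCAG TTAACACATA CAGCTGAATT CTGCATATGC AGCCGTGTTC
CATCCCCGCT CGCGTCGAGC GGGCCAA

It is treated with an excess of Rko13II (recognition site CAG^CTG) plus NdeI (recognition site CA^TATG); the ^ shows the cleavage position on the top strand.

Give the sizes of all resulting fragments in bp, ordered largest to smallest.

Rko13II sites (CAGCTG) start at positions 74, 195, 221.
Rko13II cuts after base 3 of each site, so after positions 76, 197, 223.
NdeI sites (CATATG) start at positions 49, 234.
NdeI cuts after base 2 of each site, so after positions 50, 235.
Combined cut positions: 50, 76, 197, 223, 235.
Circular molecule, 5 cuts → 5 fragments:
  51–76 → 26 bp
  77–197 → 121 bp
  198–223 → 26 bp
  224–235 → 12 bp
  236–277 then 1–50 → 42 + 50 = 92 bp
Sorted largest to smallest: 121, 92, 26, 26, 12 bp.

121, 92, 26, 26, 12 bp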